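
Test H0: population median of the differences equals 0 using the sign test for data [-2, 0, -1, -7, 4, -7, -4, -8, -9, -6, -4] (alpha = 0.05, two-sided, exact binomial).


Step 1: Discard zero differences. Original n = 11; n_eff = number of nonzero differences = 10.
Nonzero differences (with sign): -2, -1, -7, +4, -7, -4, -8, -9, -6, -4
Step 2: Count signs: positive = 1, negative = 9.
Step 3: Under H0: P(positive) = 0.5, so the number of positives S ~ Bin(10, 0.5).
Step 4: Two-sided exact p-value = sum of Bin(10,0.5) probabilities at or below the observed probability = 0.021484.
Step 5: alpha = 0.05. reject H0.

n_eff = 10, pos = 1, neg = 9, p = 0.021484, reject H0.


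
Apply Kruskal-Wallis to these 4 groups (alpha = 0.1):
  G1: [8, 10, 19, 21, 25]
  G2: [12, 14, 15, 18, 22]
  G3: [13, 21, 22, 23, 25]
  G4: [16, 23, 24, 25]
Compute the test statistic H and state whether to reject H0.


Step 1: Combine all N = 19 observations and assign midranks.
sorted (value, group, rank): (8,G1,1), (10,G1,2), (12,G2,3), (13,G3,4), (14,G2,5), (15,G2,6), (16,G4,7), (18,G2,8), (19,G1,9), (21,G1,10.5), (21,G3,10.5), (22,G2,12.5), (22,G3,12.5), (23,G3,14.5), (23,G4,14.5), (24,G4,16), (25,G1,18), (25,G3,18), (25,G4,18)
Step 2: Sum ranks within each group.
R_1 = 40.5 (n_1 = 5)
R_2 = 34.5 (n_2 = 5)
R_3 = 59.5 (n_3 = 5)
R_4 = 55.5 (n_4 = 4)
Step 3: H = 12/(N(N+1)) * sum(R_i^2/n_i) - 3(N+1)
     = 12/(19*20) * (40.5^2/5 + 34.5^2/5 + 59.5^2/5 + 55.5^2/4) - 3*20
     = 0.031579 * 2044.21 - 60
     = 4.554079.
Step 4: Ties present; correction factor C = 1 - 42/(19^3 - 19) = 0.993860. Corrected H = 4.554079 / 0.993860 = 4.582215.
Step 5: Under H0, H ~ chi^2(3); p-value = 0.205073.
Step 6: alpha = 0.1. fail to reject H0.

H = 4.5822, df = 3, p = 0.205073, fail to reject H0.


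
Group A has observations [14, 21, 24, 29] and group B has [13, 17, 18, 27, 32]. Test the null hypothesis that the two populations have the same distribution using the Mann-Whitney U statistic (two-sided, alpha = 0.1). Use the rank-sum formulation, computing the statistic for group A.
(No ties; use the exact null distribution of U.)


Step 1: Combine and sort all 9 observations; assign midranks.
sorted (value, group): (13,Y), (14,X), (17,Y), (18,Y), (21,X), (24,X), (27,Y), (29,X), (32,Y)
ranks: 13->1, 14->2, 17->3, 18->4, 21->5, 24->6, 27->7, 29->8, 32->9
Step 2: Rank sum for X: R1 = 2 + 5 + 6 + 8 = 21.
Step 3: U_X = R1 - n1(n1+1)/2 = 21 - 4*5/2 = 21 - 10 = 11.
       U_Y = n1*n2 - U_X = 20 - 11 = 9.
Step 4: No ties, so the exact null distribution of U (based on enumerating the C(9,4) = 126 equally likely rank assignments) gives the two-sided p-value.
Step 5: p-value = 0.904762; compare to alpha = 0.1. fail to reject H0.

U_X = 11, p = 0.904762, fail to reject H0 at alpha = 0.1.


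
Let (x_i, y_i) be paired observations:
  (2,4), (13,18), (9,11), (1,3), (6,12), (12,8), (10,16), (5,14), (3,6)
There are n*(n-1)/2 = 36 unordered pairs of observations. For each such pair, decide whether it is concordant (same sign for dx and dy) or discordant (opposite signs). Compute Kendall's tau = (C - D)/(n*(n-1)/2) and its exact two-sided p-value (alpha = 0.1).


Step 1: Enumerate the 36 unordered pairs (i,j) with i<j and classify each by sign(x_j-x_i) * sign(y_j-y_i).
  (1,2):dx=+11,dy=+14->C; (1,3):dx=+7,dy=+7->C; (1,4):dx=-1,dy=-1->C; (1,5):dx=+4,dy=+8->C
  (1,6):dx=+10,dy=+4->C; (1,7):dx=+8,dy=+12->C; (1,8):dx=+3,dy=+10->C; (1,9):dx=+1,dy=+2->C
  (2,3):dx=-4,dy=-7->C; (2,4):dx=-12,dy=-15->C; (2,5):dx=-7,dy=-6->C; (2,6):dx=-1,dy=-10->C
  (2,7):dx=-3,dy=-2->C; (2,8):dx=-8,dy=-4->C; (2,9):dx=-10,dy=-12->C; (3,4):dx=-8,dy=-8->C
  (3,5):dx=-3,dy=+1->D; (3,6):dx=+3,dy=-3->D; (3,7):dx=+1,dy=+5->C; (3,8):dx=-4,dy=+3->D
  (3,9):dx=-6,dy=-5->C; (4,5):dx=+5,dy=+9->C; (4,6):dx=+11,dy=+5->C; (4,7):dx=+9,dy=+13->C
  (4,8):dx=+4,dy=+11->C; (4,9):dx=+2,dy=+3->C; (5,6):dx=+6,dy=-4->D; (5,7):dx=+4,dy=+4->C
  (5,8):dx=-1,dy=+2->D; (5,9):dx=-3,dy=-6->C; (6,7):dx=-2,dy=+8->D; (6,8):dx=-7,dy=+6->D
  (6,9):dx=-9,dy=-2->C; (7,8):dx=-5,dy=-2->C; (7,9):dx=-7,dy=-10->C; (8,9):dx=-2,dy=-8->C
Step 2: C = 29, D = 7, total pairs = 36.
Step 3: tau = (C - D)/(n(n-1)/2) = (29 - 7)/36 = 0.611111.
Step 4: Exact two-sided p-value (enumerate n! = 362880 permutations of y under H0): p = 0.024741.
Step 5: alpha = 0.1. reject H0.

tau_b = 0.6111 (C=29, D=7), p = 0.024741, reject H0.


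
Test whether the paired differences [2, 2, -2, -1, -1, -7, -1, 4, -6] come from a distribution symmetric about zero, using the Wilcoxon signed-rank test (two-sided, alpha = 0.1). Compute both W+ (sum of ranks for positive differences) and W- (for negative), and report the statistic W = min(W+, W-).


Step 1: Drop any zero differences (none here) and take |d_i|.
|d| = [2, 2, 2, 1, 1, 7, 1, 4, 6]
Step 2: Midrank |d_i| (ties get averaged ranks).
ranks: |2|->5, |2|->5, |2|->5, |1|->2, |1|->2, |7|->9, |1|->2, |4|->7, |6|->8
Step 3: Attach original signs; sum ranks with positive sign and with negative sign.
W+ = 5 + 5 + 7 = 17
W- = 5 + 2 + 2 + 9 + 2 + 8 = 28
(Check: W+ + W- = 45 should equal n(n+1)/2 = 45.)
Step 4: Test statistic W = min(W+, W-) = 17.
Step 5: Ties in |d|, so use the tie-corrected normal approximation.
        E[W] = n(n+1)/4 = 9*10/4 = 22.5.
        Tie groups: |d|=1 (t=3), |d|=2 (t=3); sum(t^3 - t) = 48.
        Var[W] = n(n+1)(2n+1)/24 - sum(t^3-t)/48 = 1710/24 - 48/48 = 70.25.
        z = (W - E[W]) / sqrt(Var[W]) = (17 - 22.5) / 8.3815 = -0.6562.
        Two-sided p = 2*Phi(z) = 0.511692.
Step 6: alpha = 0.1. fail to reject H0.

W+ = 17, W- = 28, W = min = 17, p = 0.511692, fail to reject H0.


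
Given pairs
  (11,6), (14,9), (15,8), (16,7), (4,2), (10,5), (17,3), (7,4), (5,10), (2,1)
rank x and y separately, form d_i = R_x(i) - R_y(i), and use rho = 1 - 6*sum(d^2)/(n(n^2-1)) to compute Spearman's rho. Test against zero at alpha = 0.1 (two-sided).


Step 1: Rank x and y separately (midranks; no ties here).
rank(x): 11->6, 14->7, 15->8, 16->9, 4->2, 10->5, 17->10, 7->4, 5->3, 2->1
rank(y): 6->6, 9->9, 8->8, 7->7, 2->2, 5->5, 3->3, 4->4, 10->10, 1->1
Step 2: d_i = R_x(i) - R_y(i); compute d_i^2.
  (6-6)^2=0, (7-9)^2=4, (8-8)^2=0, (9-7)^2=4, (2-2)^2=0, (5-5)^2=0, (10-3)^2=49, (4-4)^2=0, (3-10)^2=49, (1-1)^2=0
sum(d^2) = 106.
Step 3: rho = 1 - 6*106 / (10*(10^2 - 1)) = 1 - 636/990 = 0.357576.
Step 4: Under H0, t = rho * sqrt((n-2)/(1-rho^2)) = 1.0830 ~ t(8).
Step 5: Two-sided p-value from the t-distribution with 8 df = 0.310376.
Step 6: alpha = 0.1. fail to reject H0.

rho = 0.3576, p = 0.310376, fail to reject H0 at alpha = 0.1.


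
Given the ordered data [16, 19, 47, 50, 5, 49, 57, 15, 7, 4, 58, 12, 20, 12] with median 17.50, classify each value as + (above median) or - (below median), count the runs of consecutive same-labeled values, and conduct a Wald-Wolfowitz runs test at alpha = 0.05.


Step 1: Compute median = 17.50; label A = above, B = below.
Labels in order: BAAABAABBBABAB  (n_A = 7, n_B = 7)
Step 2: Count runs R = 9.
Step 3: Under H0 (random ordering), E[R] = 2*n_A*n_B/(n_A+n_B) + 1 = 2*7*7/14 + 1 = 8.0000.
        Var[R] = 2*n_A*n_B*(2*n_A*n_B - n_A - n_B) / ((n_A+n_B)^2 * (n_A+n_B-1)) = 8232/2548 = 3.2308.
        SD[R] = 1.7974.
Step 4: Continuity-corrected z = (R - 0.5 - E[R]) / SD[R] = (9 - 0.5 - 8.0000) / 1.7974 = 0.2782.
Step 5: Two-sided p-value via normal approximation = 2*(1 - Phi(|z|)) = 0.780879.
Step 6: alpha = 0.05. fail to reject H0.

R = 9, z = 0.2782, p = 0.780879, fail to reject H0.


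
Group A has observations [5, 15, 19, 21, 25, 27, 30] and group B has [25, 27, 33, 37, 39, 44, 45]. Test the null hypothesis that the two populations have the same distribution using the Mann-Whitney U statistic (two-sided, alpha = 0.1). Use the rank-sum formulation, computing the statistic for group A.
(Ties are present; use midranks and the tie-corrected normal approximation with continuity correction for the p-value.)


Step 1: Combine and sort all 14 observations; assign midranks.
sorted (value, group): (5,X), (15,X), (19,X), (21,X), (25,X), (25,Y), (27,X), (27,Y), (30,X), (33,Y), (37,Y), (39,Y), (44,Y), (45,Y)
ranks: 5->1, 15->2, 19->3, 21->4, 25->5.5, 25->5.5, 27->7.5, 27->7.5, 30->9, 33->10, 37->11, 39->12, 44->13, 45->14
Step 2: Rank sum for X: R1 = 1 + 2 + 3 + 4 + 5.5 + 7.5 + 9 = 32.
Step 3: U_X = R1 - n1(n1+1)/2 = 32 - 7*8/2 = 32 - 28 = 4.
       U_Y = n1*n2 - U_X = 49 - 4 = 45.
Step 4: Ties are present, so use the tie-corrected normal approximation (with continuity correction) for the p-value.
Step 5: p-value = 0.010433; compare to alpha = 0.1. reject H0.

U_X = 4, p = 0.010433, reject H0 at alpha = 0.1.


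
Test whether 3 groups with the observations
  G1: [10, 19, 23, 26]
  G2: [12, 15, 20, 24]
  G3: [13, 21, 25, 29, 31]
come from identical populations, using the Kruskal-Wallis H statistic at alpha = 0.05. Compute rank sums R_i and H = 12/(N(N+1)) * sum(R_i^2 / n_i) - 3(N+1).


Step 1: Combine all N = 13 observations and assign midranks.
sorted (value, group, rank): (10,G1,1), (12,G2,2), (13,G3,3), (15,G2,4), (19,G1,5), (20,G2,6), (21,G3,7), (23,G1,8), (24,G2,9), (25,G3,10), (26,G1,11), (29,G3,12), (31,G3,13)
Step 2: Sum ranks within each group.
R_1 = 25 (n_1 = 4)
R_2 = 21 (n_2 = 4)
R_3 = 45 (n_3 = 5)
Step 3: H = 12/(N(N+1)) * sum(R_i^2/n_i) - 3(N+1)
     = 12/(13*14) * (25^2/4 + 21^2/4 + 45^2/5) - 3*14
     = 0.065934 * 671.5 - 42
     = 2.274725.
Step 4: No ties, so H is used without correction.
Step 5: Under H0, H ~ chi^2(2); p-value = 0.320664.
Step 6: alpha = 0.05. fail to reject H0.

H = 2.2747, df = 2, p = 0.320664, fail to reject H0.


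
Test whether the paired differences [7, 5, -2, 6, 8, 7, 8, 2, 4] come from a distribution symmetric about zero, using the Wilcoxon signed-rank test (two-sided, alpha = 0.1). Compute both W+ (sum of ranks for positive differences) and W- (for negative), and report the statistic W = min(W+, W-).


Step 1: Drop any zero differences (none here) and take |d_i|.
|d| = [7, 5, 2, 6, 8, 7, 8, 2, 4]
Step 2: Midrank |d_i| (ties get averaged ranks).
ranks: |7|->6.5, |5|->4, |2|->1.5, |6|->5, |8|->8.5, |7|->6.5, |8|->8.5, |2|->1.5, |4|->3
Step 3: Attach original signs; sum ranks with positive sign and with negative sign.
W+ = 6.5 + 4 + 5 + 8.5 + 6.5 + 8.5 + 1.5 + 3 = 43.5
W- = 1.5 = 1.5
(Check: W+ + W- = 45 should equal n(n+1)/2 = 45.)
Step 4: Test statistic W = min(W+, W-) = 1.5.
Step 5: Ties in |d|, so use the tie-corrected normal approximation.
        E[W] = n(n+1)/4 = 9*10/4 = 22.5.
        Tie groups: |d|=2 (t=2), |d|=7 (t=2), |d|=8 (t=2); sum(t^3 - t) = 18.
        Var[W] = n(n+1)(2n+1)/24 - sum(t^3-t)/48 = 1710/24 - 18/48 = 70.875.
        z = (W - E[W]) / sqrt(Var[W]) = (1.5 - 22.5) / 8.4187 = -2.4944.
        Two-sided p = 2*Phi(z) = 0.012616.
Step 6: alpha = 0.1. reject H0.

W+ = 43.5, W- = 1.5, W = min = 1.5, p = 0.012616, reject H0.


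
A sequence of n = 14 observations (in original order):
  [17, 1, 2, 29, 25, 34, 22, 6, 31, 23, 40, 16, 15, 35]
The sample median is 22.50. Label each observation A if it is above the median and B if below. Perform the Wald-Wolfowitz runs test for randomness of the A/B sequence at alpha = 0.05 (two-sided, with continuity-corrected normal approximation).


Step 1: Compute median = 22.50; label A = above, B = below.
Labels in order: BBBAAABBAAABBA  (n_A = 7, n_B = 7)
Step 2: Count runs R = 6.
Step 3: Under H0 (random ordering), E[R] = 2*n_A*n_B/(n_A+n_B) + 1 = 2*7*7/14 + 1 = 8.0000.
        Var[R] = 2*n_A*n_B*(2*n_A*n_B - n_A - n_B) / ((n_A+n_B)^2 * (n_A+n_B-1)) = 8232/2548 = 3.2308.
        SD[R] = 1.7974.
Step 4: Continuity-corrected z = (R + 0.5 - E[R]) / SD[R] = (6 + 0.5 - 8.0000) / 1.7974 = -0.8345.
Step 5: Two-sided p-value via normal approximation = 2*(1 - Phi(|z|)) = 0.403986.
Step 6: alpha = 0.05. fail to reject H0.

R = 6, z = -0.8345, p = 0.403986, fail to reject H0.


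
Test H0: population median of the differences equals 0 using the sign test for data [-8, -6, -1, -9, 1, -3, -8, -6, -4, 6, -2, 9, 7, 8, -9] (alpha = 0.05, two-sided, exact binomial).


Step 1: Discard zero differences. Original n = 15; n_eff = number of nonzero differences = 15.
Nonzero differences (with sign): -8, -6, -1, -9, +1, -3, -8, -6, -4, +6, -2, +9, +7, +8, -9
Step 2: Count signs: positive = 5, negative = 10.
Step 3: Under H0: P(positive) = 0.5, so the number of positives S ~ Bin(15, 0.5).
Step 4: Two-sided exact p-value = sum of Bin(15,0.5) probabilities at or below the observed probability = 0.301758.
Step 5: alpha = 0.05. fail to reject H0.

n_eff = 15, pos = 5, neg = 10, p = 0.301758, fail to reject H0.


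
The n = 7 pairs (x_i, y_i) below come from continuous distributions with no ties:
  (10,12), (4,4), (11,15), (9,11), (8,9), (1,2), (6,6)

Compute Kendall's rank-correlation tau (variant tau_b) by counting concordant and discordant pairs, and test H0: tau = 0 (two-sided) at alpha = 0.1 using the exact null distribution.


Step 1: Enumerate the 21 unordered pairs (i,j) with i<j and classify each by sign(x_j-x_i) * sign(y_j-y_i).
  (1,2):dx=-6,dy=-8->C; (1,3):dx=+1,dy=+3->C; (1,4):dx=-1,dy=-1->C; (1,5):dx=-2,dy=-3->C
  (1,6):dx=-9,dy=-10->C; (1,7):dx=-4,dy=-6->C; (2,3):dx=+7,dy=+11->C; (2,4):dx=+5,dy=+7->C
  (2,5):dx=+4,dy=+5->C; (2,6):dx=-3,dy=-2->C; (2,7):dx=+2,dy=+2->C; (3,4):dx=-2,dy=-4->C
  (3,5):dx=-3,dy=-6->C; (3,6):dx=-10,dy=-13->C; (3,7):dx=-5,dy=-9->C; (4,5):dx=-1,dy=-2->C
  (4,6):dx=-8,dy=-9->C; (4,7):dx=-3,dy=-5->C; (5,6):dx=-7,dy=-7->C; (5,7):dx=-2,dy=-3->C
  (6,7):dx=+5,dy=+4->C
Step 2: C = 21, D = 0, total pairs = 21.
Step 3: tau = (C - D)/(n(n-1)/2) = (21 - 0)/21 = 1.000000.
Step 4: Exact two-sided p-value (enumerate n! = 5040 permutations of y under H0): p = 0.000397.
Step 5: alpha = 0.1. reject H0.

tau_b = 1.0000 (C=21, D=0), p = 0.000397, reject H0.


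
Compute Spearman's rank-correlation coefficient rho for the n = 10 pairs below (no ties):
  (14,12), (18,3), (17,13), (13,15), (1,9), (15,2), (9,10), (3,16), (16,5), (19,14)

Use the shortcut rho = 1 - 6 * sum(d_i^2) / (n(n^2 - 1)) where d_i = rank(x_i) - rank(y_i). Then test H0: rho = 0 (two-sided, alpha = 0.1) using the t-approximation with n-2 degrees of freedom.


Step 1: Rank x and y separately (midranks; no ties here).
rank(x): 14->5, 18->9, 17->8, 13->4, 1->1, 15->6, 9->3, 3->2, 16->7, 19->10
rank(y): 12->6, 3->2, 13->7, 15->9, 9->4, 2->1, 10->5, 16->10, 5->3, 14->8
Step 2: d_i = R_x(i) - R_y(i); compute d_i^2.
  (5-6)^2=1, (9-2)^2=49, (8-7)^2=1, (4-9)^2=25, (1-4)^2=9, (6-1)^2=25, (3-5)^2=4, (2-10)^2=64, (7-3)^2=16, (10-8)^2=4
sum(d^2) = 198.
Step 3: rho = 1 - 6*198 / (10*(10^2 - 1)) = 1 - 1188/990 = -0.200000.
Step 4: Under H0, t = rho * sqrt((n-2)/(1-rho^2)) = -0.5774 ~ t(8).
Step 5: Two-sided p-value from the t-distribution with 8 df = 0.579584.
Step 6: alpha = 0.1. fail to reject H0.

rho = -0.2000, p = 0.579584, fail to reject H0 at alpha = 0.1.


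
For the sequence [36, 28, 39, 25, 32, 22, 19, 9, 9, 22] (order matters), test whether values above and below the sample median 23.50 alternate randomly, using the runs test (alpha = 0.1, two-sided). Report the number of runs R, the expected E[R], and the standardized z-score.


Step 1: Compute median = 23.50; label A = above, B = below.
Labels in order: AAAAABBBBB  (n_A = 5, n_B = 5)
Step 2: Count runs R = 2.
Step 3: Under H0 (random ordering), E[R] = 2*n_A*n_B/(n_A+n_B) + 1 = 2*5*5/10 + 1 = 6.0000.
        Var[R] = 2*n_A*n_B*(2*n_A*n_B - n_A - n_B) / ((n_A+n_B)^2 * (n_A+n_B-1)) = 2000/900 = 2.2222.
        SD[R] = 1.4907.
Step 4: Continuity-corrected z = (R + 0.5 - E[R]) / SD[R] = (2 + 0.5 - 6.0000) / 1.4907 = -2.3479.
Step 5: Two-sided p-value via normal approximation = 2*(1 - Phi(|z|)) = 0.018881.
Step 6: alpha = 0.1. reject H0.

R = 2, z = -2.3479, p = 0.018881, reject H0.


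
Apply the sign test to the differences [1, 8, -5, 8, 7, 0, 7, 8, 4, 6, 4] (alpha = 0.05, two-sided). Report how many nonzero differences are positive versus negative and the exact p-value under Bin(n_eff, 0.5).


Step 1: Discard zero differences. Original n = 11; n_eff = number of nonzero differences = 10.
Nonzero differences (with sign): +1, +8, -5, +8, +7, +7, +8, +4, +6, +4
Step 2: Count signs: positive = 9, negative = 1.
Step 3: Under H0: P(positive) = 0.5, so the number of positives S ~ Bin(10, 0.5).
Step 4: Two-sided exact p-value = sum of Bin(10,0.5) probabilities at or below the observed probability = 0.021484.
Step 5: alpha = 0.05. reject H0.

n_eff = 10, pos = 9, neg = 1, p = 0.021484, reject H0.


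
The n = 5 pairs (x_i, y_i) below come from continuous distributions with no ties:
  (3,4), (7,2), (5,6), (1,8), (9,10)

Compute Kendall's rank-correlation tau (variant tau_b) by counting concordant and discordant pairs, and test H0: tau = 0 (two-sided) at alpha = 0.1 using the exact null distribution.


Step 1: Enumerate the 10 unordered pairs (i,j) with i<j and classify each by sign(x_j-x_i) * sign(y_j-y_i).
  (1,2):dx=+4,dy=-2->D; (1,3):dx=+2,dy=+2->C; (1,4):dx=-2,dy=+4->D; (1,5):dx=+6,dy=+6->C
  (2,3):dx=-2,dy=+4->D; (2,4):dx=-6,dy=+6->D; (2,5):dx=+2,dy=+8->C; (3,4):dx=-4,dy=+2->D
  (3,5):dx=+4,dy=+4->C; (4,5):dx=+8,dy=+2->C
Step 2: C = 5, D = 5, total pairs = 10.
Step 3: tau = (C - D)/(n(n-1)/2) = (5 - 5)/10 = 0.000000.
Step 4: Exact two-sided p-value (enumerate n! = 120 permutations of y under H0): p = 1.000000.
Step 5: alpha = 0.1. fail to reject H0.

tau_b = 0.0000 (C=5, D=5), p = 1.000000, fail to reject H0.


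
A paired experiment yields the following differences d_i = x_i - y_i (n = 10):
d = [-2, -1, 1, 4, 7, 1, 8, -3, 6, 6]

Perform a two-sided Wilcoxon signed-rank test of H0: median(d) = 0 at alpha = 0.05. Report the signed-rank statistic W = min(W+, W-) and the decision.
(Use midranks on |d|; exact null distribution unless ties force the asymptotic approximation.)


Step 1: Drop any zero differences (none here) and take |d_i|.
|d| = [2, 1, 1, 4, 7, 1, 8, 3, 6, 6]
Step 2: Midrank |d_i| (ties get averaged ranks).
ranks: |2|->4, |1|->2, |1|->2, |4|->6, |7|->9, |1|->2, |8|->10, |3|->5, |6|->7.5, |6|->7.5
Step 3: Attach original signs; sum ranks with positive sign and with negative sign.
W+ = 2 + 6 + 9 + 2 + 10 + 7.5 + 7.5 = 44
W- = 4 + 2 + 5 = 11
(Check: W+ + W- = 55 should equal n(n+1)/2 = 55.)
Step 4: Test statistic W = min(W+, W-) = 11.
Step 5: Ties in |d|, so use the tie-corrected normal approximation.
        E[W] = n(n+1)/4 = 10*11/4 = 27.5.
        Tie groups: |d|=1 (t=3), |d|=6 (t=2); sum(t^3 - t) = 30.
        Var[W] = n(n+1)(2n+1)/24 - sum(t^3-t)/48 = 2310/24 - 30/48 = 95.625.
        z = (W - E[W]) / sqrt(Var[W]) = (11 - 27.5) / 9.7788 = -1.6873.
        Two-sided p = 2*Phi(z) = 0.091541.
Step 6: alpha = 0.05. fail to reject H0.

W+ = 44, W- = 11, W = min = 11, p = 0.091541, fail to reject H0.


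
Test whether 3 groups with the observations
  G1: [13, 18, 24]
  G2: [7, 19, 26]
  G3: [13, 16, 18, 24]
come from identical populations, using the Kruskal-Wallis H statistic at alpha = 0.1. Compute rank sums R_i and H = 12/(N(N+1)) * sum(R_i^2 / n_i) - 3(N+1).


Step 1: Combine all N = 10 observations and assign midranks.
sorted (value, group, rank): (7,G2,1), (13,G1,2.5), (13,G3,2.5), (16,G3,4), (18,G1,5.5), (18,G3,5.5), (19,G2,7), (24,G1,8.5), (24,G3,8.5), (26,G2,10)
Step 2: Sum ranks within each group.
R_1 = 16.5 (n_1 = 3)
R_2 = 18 (n_2 = 3)
R_3 = 20.5 (n_3 = 4)
Step 3: H = 12/(N(N+1)) * sum(R_i^2/n_i) - 3(N+1)
     = 12/(10*11) * (16.5^2/3 + 18^2/3 + 20.5^2/4) - 3*11
     = 0.109091 * 303.812 - 33
     = 0.143182.
Step 4: Ties present; correction factor C = 1 - 18/(10^3 - 10) = 0.981818. Corrected H = 0.143182 / 0.981818 = 0.145833.
Step 5: Under H0, H ~ chi^2(2); p-value = 0.929678.
Step 6: alpha = 0.1. fail to reject H0.

H = 0.1458, df = 2, p = 0.929678, fail to reject H0.


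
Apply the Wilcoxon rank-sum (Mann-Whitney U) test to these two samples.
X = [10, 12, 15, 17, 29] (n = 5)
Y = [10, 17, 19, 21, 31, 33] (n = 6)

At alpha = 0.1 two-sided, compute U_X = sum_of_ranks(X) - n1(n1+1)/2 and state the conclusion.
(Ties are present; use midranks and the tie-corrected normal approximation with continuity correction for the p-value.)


Step 1: Combine and sort all 11 observations; assign midranks.
sorted (value, group): (10,X), (10,Y), (12,X), (15,X), (17,X), (17,Y), (19,Y), (21,Y), (29,X), (31,Y), (33,Y)
ranks: 10->1.5, 10->1.5, 12->3, 15->4, 17->5.5, 17->5.5, 19->7, 21->8, 29->9, 31->10, 33->11
Step 2: Rank sum for X: R1 = 1.5 + 3 + 4 + 5.5 + 9 = 23.
Step 3: U_X = R1 - n1(n1+1)/2 = 23 - 5*6/2 = 23 - 15 = 8.
       U_Y = n1*n2 - U_X = 30 - 8 = 22.
Step 4: Ties are present, so use the tie-corrected normal approximation (with continuity correction) for the p-value.
Step 5: p-value = 0.233197; compare to alpha = 0.1. fail to reject H0.

U_X = 8, p = 0.233197, fail to reject H0 at alpha = 0.1.


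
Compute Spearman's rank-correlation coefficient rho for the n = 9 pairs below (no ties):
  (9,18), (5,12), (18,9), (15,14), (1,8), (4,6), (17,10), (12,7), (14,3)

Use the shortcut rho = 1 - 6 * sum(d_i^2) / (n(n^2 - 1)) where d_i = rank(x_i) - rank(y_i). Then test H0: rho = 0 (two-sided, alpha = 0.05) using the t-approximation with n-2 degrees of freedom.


Step 1: Rank x and y separately (midranks; no ties here).
rank(x): 9->4, 5->3, 18->9, 15->7, 1->1, 4->2, 17->8, 12->5, 14->6
rank(y): 18->9, 12->7, 9->5, 14->8, 8->4, 6->2, 10->6, 7->3, 3->1
Step 2: d_i = R_x(i) - R_y(i); compute d_i^2.
  (4-9)^2=25, (3-7)^2=16, (9-5)^2=16, (7-8)^2=1, (1-4)^2=9, (2-2)^2=0, (8-6)^2=4, (5-3)^2=4, (6-1)^2=25
sum(d^2) = 100.
Step 3: rho = 1 - 6*100 / (9*(9^2 - 1)) = 1 - 600/720 = 0.166667.
Step 4: Under H0, t = rho * sqrt((n-2)/(1-rho^2)) = 0.4472 ~ t(7).
Step 5: Two-sided p-value from the t-distribution with 7 df = 0.668231.
Step 6: alpha = 0.05. fail to reject H0.

rho = 0.1667, p = 0.668231, fail to reject H0 at alpha = 0.05.


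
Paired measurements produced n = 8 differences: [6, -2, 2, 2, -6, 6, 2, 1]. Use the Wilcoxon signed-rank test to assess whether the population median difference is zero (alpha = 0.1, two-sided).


Step 1: Drop any zero differences (none here) and take |d_i|.
|d| = [6, 2, 2, 2, 6, 6, 2, 1]
Step 2: Midrank |d_i| (ties get averaged ranks).
ranks: |6|->7, |2|->3.5, |2|->3.5, |2|->3.5, |6|->7, |6|->7, |2|->3.5, |1|->1
Step 3: Attach original signs; sum ranks with positive sign and with negative sign.
W+ = 7 + 3.5 + 3.5 + 7 + 3.5 + 1 = 25.5
W- = 3.5 + 7 = 10.5
(Check: W+ + W- = 36 should equal n(n+1)/2 = 36.)
Step 4: Test statistic W = min(W+, W-) = 10.5.
Step 5: Ties in |d|, so use the tie-corrected normal approximation.
        E[W] = n(n+1)/4 = 8*9/4 = 18.
        Tie groups: |d|=2 (t=4), |d|=6 (t=3); sum(t^3 - t) = 84.
        Var[W] = n(n+1)(2n+1)/24 - sum(t^3-t)/48 = 1224/24 - 84/48 = 49.25.
        z = (W - E[W]) / sqrt(Var[W]) = (10.5 - 18) / 7.0178 = -1.0687.
        Two-sided p = 2*Phi(z) = 0.285202.
Step 6: alpha = 0.1. fail to reject H0.

W+ = 25.5, W- = 10.5, W = min = 10.5, p = 0.285202, fail to reject H0.


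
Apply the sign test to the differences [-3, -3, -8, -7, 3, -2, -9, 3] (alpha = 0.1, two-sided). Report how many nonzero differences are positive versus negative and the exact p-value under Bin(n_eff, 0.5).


Step 1: Discard zero differences. Original n = 8; n_eff = number of nonzero differences = 8.
Nonzero differences (with sign): -3, -3, -8, -7, +3, -2, -9, +3
Step 2: Count signs: positive = 2, negative = 6.
Step 3: Under H0: P(positive) = 0.5, so the number of positives S ~ Bin(8, 0.5).
Step 4: Two-sided exact p-value = sum of Bin(8,0.5) probabilities at or below the observed probability = 0.289062.
Step 5: alpha = 0.1. fail to reject H0.

n_eff = 8, pos = 2, neg = 6, p = 0.289062, fail to reject H0.


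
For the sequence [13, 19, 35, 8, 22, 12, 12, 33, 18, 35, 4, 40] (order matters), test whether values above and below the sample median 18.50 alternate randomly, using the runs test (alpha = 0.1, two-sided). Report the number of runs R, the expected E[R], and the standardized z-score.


Step 1: Compute median = 18.50; label A = above, B = below.
Labels in order: BAABABBABABA  (n_A = 6, n_B = 6)
Step 2: Count runs R = 10.
Step 3: Under H0 (random ordering), E[R] = 2*n_A*n_B/(n_A+n_B) + 1 = 2*6*6/12 + 1 = 7.0000.
        Var[R] = 2*n_A*n_B*(2*n_A*n_B - n_A - n_B) / ((n_A+n_B)^2 * (n_A+n_B-1)) = 4320/1584 = 2.7273.
        SD[R] = 1.6514.
Step 4: Continuity-corrected z = (R - 0.5 - E[R]) / SD[R] = (10 - 0.5 - 7.0000) / 1.6514 = 1.5138.
Step 5: Two-sided p-value via normal approximation = 2*(1 - Phi(|z|)) = 0.130070.
Step 6: alpha = 0.1. fail to reject H0.

R = 10, z = 1.5138, p = 0.130070, fail to reject H0.


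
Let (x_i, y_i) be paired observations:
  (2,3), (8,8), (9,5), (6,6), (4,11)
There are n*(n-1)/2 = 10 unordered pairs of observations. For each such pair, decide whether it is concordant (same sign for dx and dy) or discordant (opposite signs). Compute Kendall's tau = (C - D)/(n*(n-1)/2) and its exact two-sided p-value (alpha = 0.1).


Step 1: Enumerate the 10 unordered pairs (i,j) with i<j and classify each by sign(x_j-x_i) * sign(y_j-y_i).
  (1,2):dx=+6,dy=+5->C; (1,3):dx=+7,dy=+2->C; (1,4):dx=+4,dy=+3->C; (1,5):dx=+2,dy=+8->C
  (2,3):dx=+1,dy=-3->D; (2,4):dx=-2,dy=-2->C; (2,5):dx=-4,dy=+3->D; (3,4):dx=-3,dy=+1->D
  (3,5):dx=-5,dy=+6->D; (4,5):dx=-2,dy=+5->D
Step 2: C = 5, D = 5, total pairs = 10.
Step 3: tau = (C - D)/(n(n-1)/2) = (5 - 5)/10 = 0.000000.
Step 4: Exact two-sided p-value (enumerate n! = 120 permutations of y under H0): p = 1.000000.
Step 5: alpha = 0.1. fail to reject H0.

tau_b = 0.0000 (C=5, D=5), p = 1.000000, fail to reject H0.


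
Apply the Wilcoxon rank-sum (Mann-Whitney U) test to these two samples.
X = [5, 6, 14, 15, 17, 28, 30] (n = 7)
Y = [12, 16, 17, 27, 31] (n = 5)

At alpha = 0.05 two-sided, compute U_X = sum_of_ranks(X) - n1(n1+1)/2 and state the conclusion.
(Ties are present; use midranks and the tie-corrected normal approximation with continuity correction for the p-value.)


Step 1: Combine and sort all 12 observations; assign midranks.
sorted (value, group): (5,X), (6,X), (12,Y), (14,X), (15,X), (16,Y), (17,X), (17,Y), (27,Y), (28,X), (30,X), (31,Y)
ranks: 5->1, 6->2, 12->3, 14->4, 15->5, 16->6, 17->7.5, 17->7.5, 27->9, 28->10, 30->11, 31->12
Step 2: Rank sum for X: R1 = 1 + 2 + 4 + 5 + 7.5 + 10 + 11 = 40.5.
Step 3: U_X = R1 - n1(n1+1)/2 = 40.5 - 7*8/2 = 40.5 - 28 = 12.5.
       U_Y = n1*n2 - U_X = 35 - 12.5 = 22.5.
Step 4: Ties are present, so use the tie-corrected normal approximation (with continuity correction) for the p-value.
Step 5: p-value = 0.464120; compare to alpha = 0.05. fail to reject H0.

U_X = 12.5, p = 0.464120, fail to reject H0 at alpha = 0.05.


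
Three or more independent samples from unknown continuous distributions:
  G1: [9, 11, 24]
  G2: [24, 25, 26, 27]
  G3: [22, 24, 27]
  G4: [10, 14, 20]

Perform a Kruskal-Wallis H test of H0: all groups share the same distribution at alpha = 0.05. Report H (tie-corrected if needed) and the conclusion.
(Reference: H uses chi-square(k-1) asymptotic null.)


Step 1: Combine all N = 13 observations and assign midranks.
sorted (value, group, rank): (9,G1,1), (10,G4,2), (11,G1,3), (14,G4,4), (20,G4,5), (22,G3,6), (24,G1,8), (24,G2,8), (24,G3,8), (25,G2,10), (26,G2,11), (27,G2,12.5), (27,G3,12.5)
Step 2: Sum ranks within each group.
R_1 = 12 (n_1 = 3)
R_2 = 41.5 (n_2 = 4)
R_3 = 26.5 (n_3 = 3)
R_4 = 11 (n_4 = 3)
Step 3: H = 12/(N(N+1)) * sum(R_i^2/n_i) - 3(N+1)
     = 12/(13*14) * (12^2/3 + 41.5^2/4 + 26.5^2/3 + 11^2/3) - 3*14
     = 0.065934 * 752.979 - 42
     = 7.646978.
Step 4: Ties present; correction factor C = 1 - 30/(13^3 - 13) = 0.986264. Corrected H = 7.646978 / 0.986264 = 7.753482.
Step 5: Under H0, H ~ chi^2(3); p-value = 0.051391.
Step 6: alpha = 0.05. fail to reject H0.

H = 7.7535, df = 3, p = 0.051391, fail to reject H0.


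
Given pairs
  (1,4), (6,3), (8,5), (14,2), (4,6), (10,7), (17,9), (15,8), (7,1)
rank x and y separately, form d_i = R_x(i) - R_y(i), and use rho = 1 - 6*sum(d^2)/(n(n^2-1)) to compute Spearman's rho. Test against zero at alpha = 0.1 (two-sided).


Step 1: Rank x and y separately (midranks; no ties here).
rank(x): 1->1, 6->3, 8->5, 14->7, 4->2, 10->6, 17->9, 15->8, 7->4
rank(y): 4->4, 3->3, 5->5, 2->2, 6->6, 7->7, 9->9, 8->8, 1->1
Step 2: d_i = R_x(i) - R_y(i); compute d_i^2.
  (1-4)^2=9, (3-3)^2=0, (5-5)^2=0, (7-2)^2=25, (2-6)^2=16, (6-7)^2=1, (9-9)^2=0, (8-8)^2=0, (4-1)^2=9
sum(d^2) = 60.
Step 3: rho = 1 - 6*60 / (9*(9^2 - 1)) = 1 - 360/720 = 0.500000.
Step 4: Under H0, t = rho * sqrt((n-2)/(1-rho^2)) = 1.5275 ~ t(7).
Step 5: Two-sided p-value from the t-distribution with 7 df = 0.170471.
Step 6: alpha = 0.1. fail to reject H0.

rho = 0.5000, p = 0.170471, fail to reject H0 at alpha = 0.1.


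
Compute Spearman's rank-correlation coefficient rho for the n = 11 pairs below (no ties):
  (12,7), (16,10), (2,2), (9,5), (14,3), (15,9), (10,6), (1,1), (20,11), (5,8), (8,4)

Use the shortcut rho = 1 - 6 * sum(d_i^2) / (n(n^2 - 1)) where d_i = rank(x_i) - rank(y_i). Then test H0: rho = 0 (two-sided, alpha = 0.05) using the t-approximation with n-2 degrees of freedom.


Step 1: Rank x and y separately (midranks; no ties here).
rank(x): 12->7, 16->10, 2->2, 9->5, 14->8, 15->9, 10->6, 1->1, 20->11, 5->3, 8->4
rank(y): 7->7, 10->10, 2->2, 5->5, 3->3, 9->9, 6->6, 1->1, 11->11, 8->8, 4->4
Step 2: d_i = R_x(i) - R_y(i); compute d_i^2.
  (7-7)^2=0, (10-10)^2=0, (2-2)^2=0, (5-5)^2=0, (8-3)^2=25, (9-9)^2=0, (6-6)^2=0, (1-1)^2=0, (11-11)^2=0, (3-8)^2=25, (4-4)^2=0
sum(d^2) = 50.
Step 3: rho = 1 - 6*50 / (11*(11^2 - 1)) = 1 - 300/1320 = 0.772727.
Step 4: Under H0, t = rho * sqrt((n-2)/(1-rho^2)) = 3.6522 ~ t(9).
Step 5: Two-sided p-value from the t-distribution with 9 df = 0.005299.
Step 6: alpha = 0.05. reject H0.

rho = 0.7727, p = 0.005299, reject H0 at alpha = 0.05.


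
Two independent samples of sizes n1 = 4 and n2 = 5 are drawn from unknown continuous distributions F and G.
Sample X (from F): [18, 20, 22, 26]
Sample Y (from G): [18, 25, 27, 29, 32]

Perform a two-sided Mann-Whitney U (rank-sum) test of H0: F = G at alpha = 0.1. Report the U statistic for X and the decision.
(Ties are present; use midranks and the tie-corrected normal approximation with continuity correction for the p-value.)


Step 1: Combine and sort all 9 observations; assign midranks.
sorted (value, group): (18,X), (18,Y), (20,X), (22,X), (25,Y), (26,X), (27,Y), (29,Y), (32,Y)
ranks: 18->1.5, 18->1.5, 20->3, 22->4, 25->5, 26->6, 27->7, 29->8, 32->9
Step 2: Rank sum for X: R1 = 1.5 + 3 + 4 + 6 = 14.5.
Step 3: U_X = R1 - n1(n1+1)/2 = 14.5 - 4*5/2 = 14.5 - 10 = 4.5.
       U_Y = n1*n2 - U_X = 20 - 4.5 = 15.5.
Step 4: Ties are present, so use the tie-corrected normal approximation (with continuity correction) for the p-value.
Step 5: p-value = 0.218742; compare to alpha = 0.1. fail to reject H0.

U_X = 4.5, p = 0.218742, fail to reject H0 at alpha = 0.1.


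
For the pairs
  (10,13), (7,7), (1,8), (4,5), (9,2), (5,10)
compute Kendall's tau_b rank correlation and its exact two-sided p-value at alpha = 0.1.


Step 1: Enumerate the 15 unordered pairs (i,j) with i<j and classify each by sign(x_j-x_i) * sign(y_j-y_i).
  (1,2):dx=-3,dy=-6->C; (1,3):dx=-9,dy=-5->C; (1,4):dx=-6,dy=-8->C; (1,5):dx=-1,dy=-11->C
  (1,6):dx=-5,dy=-3->C; (2,3):dx=-6,dy=+1->D; (2,4):dx=-3,dy=-2->C; (2,5):dx=+2,dy=-5->D
  (2,6):dx=-2,dy=+3->D; (3,4):dx=+3,dy=-3->D; (3,5):dx=+8,dy=-6->D; (3,6):dx=+4,dy=+2->C
  (4,5):dx=+5,dy=-3->D; (4,6):dx=+1,dy=+5->C; (5,6):dx=-4,dy=+8->D
Step 2: C = 8, D = 7, total pairs = 15.
Step 3: tau = (C - D)/(n(n-1)/2) = (8 - 7)/15 = 0.066667.
Step 4: Exact two-sided p-value (enumerate n! = 720 permutations of y under H0): p = 1.000000.
Step 5: alpha = 0.1. fail to reject H0.

tau_b = 0.0667 (C=8, D=7), p = 1.000000, fail to reject H0.


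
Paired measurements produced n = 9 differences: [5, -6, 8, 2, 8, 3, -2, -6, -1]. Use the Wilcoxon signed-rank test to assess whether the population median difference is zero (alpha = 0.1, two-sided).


Step 1: Drop any zero differences (none here) and take |d_i|.
|d| = [5, 6, 8, 2, 8, 3, 2, 6, 1]
Step 2: Midrank |d_i| (ties get averaged ranks).
ranks: |5|->5, |6|->6.5, |8|->8.5, |2|->2.5, |8|->8.5, |3|->4, |2|->2.5, |6|->6.5, |1|->1
Step 3: Attach original signs; sum ranks with positive sign and with negative sign.
W+ = 5 + 8.5 + 2.5 + 8.5 + 4 = 28.5
W- = 6.5 + 2.5 + 6.5 + 1 = 16.5
(Check: W+ + W- = 45 should equal n(n+1)/2 = 45.)
Step 4: Test statistic W = min(W+, W-) = 16.5.
Step 5: Ties in |d|, so use the tie-corrected normal approximation.
        E[W] = n(n+1)/4 = 9*10/4 = 22.5.
        Tie groups: |d|=2 (t=2), |d|=6 (t=2), |d|=8 (t=2); sum(t^3 - t) = 18.
        Var[W] = n(n+1)(2n+1)/24 - sum(t^3-t)/48 = 1710/24 - 18/48 = 70.875.
        z = (W - E[W]) / sqrt(Var[W]) = (16.5 - 22.5) / 8.4187 = -0.7127.
        Two-sided p = 2*Phi(z) = 0.476033.
Step 6: alpha = 0.1. fail to reject H0.

W+ = 28.5, W- = 16.5, W = min = 16.5, p = 0.476033, fail to reject H0.


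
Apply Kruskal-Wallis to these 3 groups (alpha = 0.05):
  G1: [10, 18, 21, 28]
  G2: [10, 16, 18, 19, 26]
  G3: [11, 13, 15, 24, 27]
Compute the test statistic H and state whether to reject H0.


Step 1: Combine all N = 14 observations and assign midranks.
sorted (value, group, rank): (10,G1,1.5), (10,G2,1.5), (11,G3,3), (13,G3,4), (15,G3,5), (16,G2,6), (18,G1,7.5), (18,G2,7.5), (19,G2,9), (21,G1,10), (24,G3,11), (26,G2,12), (27,G3,13), (28,G1,14)
Step 2: Sum ranks within each group.
R_1 = 33 (n_1 = 4)
R_2 = 36 (n_2 = 5)
R_3 = 36 (n_3 = 5)
Step 3: H = 12/(N(N+1)) * sum(R_i^2/n_i) - 3(N+1)
     = 12/(14*15) * (33^2/4 + 36^2/5 + 36^2/5) - 3*15
     = 0.057143 * 790.65 - 45
     = 0.180000.
Step 4: Ties present; correction factor C = 1 - 12/(14^3 - 14) = 0.995604. Corrected H = 0.180000 / 0.995604 = 0.180795.
Step 5: Under H0, H ~ chi^2(2); p-value = 0.913568.
Step 6: alpha = 0.05. fail to reject H0.

H = 0.1808, df = 2, p = 0.913568, fail to reject H0.


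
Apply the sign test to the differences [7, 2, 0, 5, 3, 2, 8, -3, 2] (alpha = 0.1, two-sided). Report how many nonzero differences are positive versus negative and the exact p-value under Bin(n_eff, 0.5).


Step 1: Discard zero differences. Original n = 9; n_eff = number of nonzero differences = 8.
Nonzero differences (with sign): +7, +2, +5, +3, +2, +8, -3, +2
Step 2: Count signs: positive = 7, negative = 1.
Step 3: Under H0: P(positive) = 0.5, so the number of positives S ~ Bin(8, 0.5).
Step 4: Two-sided exact p-value = sum of Bin(8,0.5) probabilities at or below the observed probability = 0.070312.
Step 5: alpha = 0.1. reject H0.

n_eff = 8, pos = 7, neg = 1, p = 0.070312, reject H0.


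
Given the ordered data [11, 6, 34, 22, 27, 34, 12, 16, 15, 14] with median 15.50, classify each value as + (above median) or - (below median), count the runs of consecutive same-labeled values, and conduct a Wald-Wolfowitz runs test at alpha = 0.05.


Step 1: Compute median = 15.50; label A = above, B = below.
Labels in order: BBAAAABABB  (n_A = 5, n_B = 5)
Step 2: Count runs R = 5.
Step 3: Under H0 (random ordering), E[R] = 2*n_A*n_B/(n_A+n_B) + 1 = 2*5*5/10 + 1 = 6.0000.
        Var[R] = 2*n_A*n_B*(2*n_A*n_B - n_A - n_B) / ((n_A+n_B)^2 * (n_A+n_B-1)) = 2000/900 = 2.2222.
        SD[R] = 1.4907.
Step 4: Continuity-corrected z = (R + 0.5 - E[R]) / SD[R] = (5 + 0.5 - 6.0000) / 1.4907 = -0.3354.
Step 5: Two-sided p-value via normal approximation = 2*(1 - Phi(|z|)) = 0.737316.
Step 6: alpha = 0.05. fail to reject H0.

R = 5, z = -0.3354, p = 0.737316, fail to reject H0.


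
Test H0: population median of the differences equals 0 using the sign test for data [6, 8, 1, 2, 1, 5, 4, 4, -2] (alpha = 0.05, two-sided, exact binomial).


Step 1: Discard zero differences. Original n = 9; n_eff = number of nonzero differences = 9.
Nonzero differences (with sign): +6, +8, +1, +2, +1, +5, +4, +4, -2
Step 2: Count signs: positive = 8, negative = 1.
Step 3: Under H0: P(positive) = 0.5, so the number of positives S ~ Bin(9, 0.5).
Step 4: Two-sided exact p-value = sum of Bin(9,0.5) probabilities at or below the observed probability = 0.039062.
Step 5: alpha = 0.05. reject H0.

n_eff = 9, pos = 8, neg = 1, p = 0.039062, reject H0.


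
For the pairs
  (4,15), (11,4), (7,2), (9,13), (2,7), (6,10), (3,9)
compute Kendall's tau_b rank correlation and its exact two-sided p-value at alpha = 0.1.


Step 1: Enumerate the 21 unordered pairs (i,j) with i<j and classify each by sign(x_j-x_i) * sign(y_j-y_i).
  (1,2):dx=+7,dy=-11->D; (1,3):dx=+3,dy=-13->D; (1,4):dx=+5,dy=-2->D; (1,5):dx=-2,dy=-8->C
  (1,6):dx=+2,dy=-5->D; (1,7):dx=-1,dy=-6->C; (2,3):dx=-4,dy=-2->C; (2,4):dx=-2,dy=+9->D
  (2,5):dx=-9,dy=+3->D; (2,6):dx=-5,dy=+6->D; (2,7):dx=-8,dy=+5->D; (3,4):dx=+2,dy=+11->C
  (3,5):dx=-5,dy=+5->D; (3,6):dx=-1,dy=+8->D; (3,7):dx=-4,dy=+7->D; (4,5):dx=-7,dy=-6->C
  (4,6):dx=-3,dy=-3->C; (4,7):dx=-6,dy=-4->C; (5,6):dx=+4,dy=+3->C; (5,7):dx=+1,dy=+2->C
  (6,7):dx=-3,dy=-1->C
Step 2: C = 10, D = 11, total pairs = 21.
Step 3: tau = (C - D)/(n(n-1)/2) = (10 - 11)/21 = -0.047619.
Step 4: Exact two-sided p-value (enumerate n! = 5040 permutations of y under H0): p = 1.000000.
Step 5: alpha = 0.1. fail to reject H0.

tau_b = -0.0476 (C=10, D=11), p = 1.000000, fail to reject H0.


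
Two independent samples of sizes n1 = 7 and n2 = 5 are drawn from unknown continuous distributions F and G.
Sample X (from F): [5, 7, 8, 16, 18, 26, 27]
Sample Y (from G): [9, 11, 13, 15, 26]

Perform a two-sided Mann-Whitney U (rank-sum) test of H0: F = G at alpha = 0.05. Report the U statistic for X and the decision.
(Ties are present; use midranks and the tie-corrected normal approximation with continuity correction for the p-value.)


Step 1: Combine and sort all 12 observations; assign midranks.
sorted (value, group): (5,X), (7,X), (8,X), (9,Y), (11,Y), (13,Y), (15,Y), (16,X), (18,X), (26,X), (26,Y), (27,X)
ranks: 5->1, 7->2, 8->3, 9->4, 11->5, 13->6, 15->7, 16->8, 18->9, 26->10.5, 26->10.5, 27->12
Step 2: Rank sum for X: R1 = 1 + 2 + 3 + 8 + 9 + 10.5 + 12 = 45.5.
Step 3: U_X = R1 - n1(n1+1)/2 = 45.5 - 7*8/2 = 45.5 - 28 = 17.5.
       U_Y = n1*n2 - U_X = 35 - 17.5 = 17.5.
Step 4: Ties are present, so use the tie-corrected normal approximation (with continuity correction) for the p-value.
Step 5: p-value = 1.000000; compare to alpha = 0.05. fail to reject H0.

U_X = 17.5, p = 1.000000, fail to reject H0 at alpha = 0.05.


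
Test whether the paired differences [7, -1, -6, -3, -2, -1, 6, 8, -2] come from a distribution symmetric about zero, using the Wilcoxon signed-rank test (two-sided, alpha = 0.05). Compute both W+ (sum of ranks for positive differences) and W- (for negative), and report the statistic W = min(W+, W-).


Step 1: Drop any zero differences (none here) and take |d_i|.
|d| = [7, 1, 6, 3, 2, 1, 6, 8, 2]
Step 2: Midrank |d_i| (ties get averaged ranks).
ranks: |7|->8, |1|->1.5, |6|->6.5, |3|->5, |2|->3.5, |1|->1.5, |6|->6.5, |8|->9, |2|->3.5
Step 3: Attach original signs; sum ranks with positive sign and with negative sign.
W+ = 8 + 6.5 + 9 = 23.5
W- = 1.5 + 6.5 + 5 + 3.5 + 1.5 + 3.5 = 21.5
(Check: W+ + W- = 45 should equal n(n+1)/2 = 45.)
Step 4: Test statistic W = min(W+, W-) = 21.5.
Step 5: Ties in |d|, so use the tie-corrected normal approximation.
        E[W] = n(n+1)/4 = 9*10/4 = 22.5.
        Tie groups: |d|=1 (t=2), |d|=2 (t=2), |d|=6 (t=2); sum(t^3 - t) = 18.
        Var[W] = n(n+1)(2n+1)/24 - sum(t^3-t)/48 = 1710/24 - 18/48 = 70.875.
        z = (W - E[W]) / sqrt(Var[W]) = (21.5 - 22.5) / 8.4187 = -0.1188.
        Two-sided p = 2*Phi(z) = 0.905447.
Step 6: alpha = 0.05. fail to reject H0.

W+ = 23.5, W- = 21.5, W = min = 21.5, p = 0.905447, fail to reject H0.


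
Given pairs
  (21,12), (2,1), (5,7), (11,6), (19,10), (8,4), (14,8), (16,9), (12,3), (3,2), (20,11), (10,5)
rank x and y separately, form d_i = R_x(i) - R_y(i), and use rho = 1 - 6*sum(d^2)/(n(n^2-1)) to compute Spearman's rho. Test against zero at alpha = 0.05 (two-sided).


Step 1: Rank x and y separately (midranks; no ties here).
rank(x): 21->12, 2->1, 5->3, 11->6, 19->10, 8->4, 14->8, 16->9, 12->7, 3->2, 20->11, 10->5
rank(y): 12->12, 1->1, 7->7, 6->6, 10->10, 4->4, 8->8, 9->9, 3->3, 2->2, 11->11, 5->5
Step 2: d_i = R_x(i) - R_y(i); compute d_i^2.
  (12-12)^2=0, (1-1)^2=0, (3-7)^2=16, (6-6)^2=0, (10-10)^2=0, (4-4)^2=0, (8-8)^2=0, (9-9)^2=0, (7-3)^2=16, (2-2)^2=0, (11-11)^2=0, (5-5)^2=0
sum(d^2) = 32.
Step 3: rho = 1 - 6*32 / (12*(12^2 - 1)) = 1 - 192/1716 = 0.888112.
Step 4: Under H0, t = rho * sqrt((n-2)/(1-rho^2)) = 6.1103 ~ t(10).
Step 5: Two-sided p-value from the t-distribution with 10 df = 0.000114.
Step 6: alpha = 0.05. reject H0.

rho = 0.8881, p = 0.000114, reject H0 at alpha = 0.05.
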